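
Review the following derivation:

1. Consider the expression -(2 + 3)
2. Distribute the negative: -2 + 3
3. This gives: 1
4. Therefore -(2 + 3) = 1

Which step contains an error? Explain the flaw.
Step 2: Distribute the negative: -2 + 3

Step 2 incorrectly distributes the negative sign. The correct distribution is -(2 + 3) = -2 - 3 = -5. The negative must be applied to both terms, not just the first. The error treats -(2 + 3) as -2 + 3, which equals 1 instead of -5.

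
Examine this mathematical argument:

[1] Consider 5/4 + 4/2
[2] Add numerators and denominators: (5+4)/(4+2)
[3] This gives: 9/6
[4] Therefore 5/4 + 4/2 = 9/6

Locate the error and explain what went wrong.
Step 2: Add numerators and denominators: (5+4)/(4+2)

Step 2 incorrectly adds fractions by separately adding numerators and denominators. This is wrong. The correct method requires a common denominator: 5/4 + 4/2 = (5×2 + 4×4)/(4×2) = 26/8 = 13/4. The method used gives 9/6, which is different.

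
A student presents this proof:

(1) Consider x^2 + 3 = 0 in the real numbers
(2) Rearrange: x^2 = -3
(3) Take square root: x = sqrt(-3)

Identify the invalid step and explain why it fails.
Step 3: Take square root: x = sqrt(-3)

Step 3 takes the square root of -3, which is negative. In the real number system, the square root of a negative number is undefined. The equation x^2 + 3 = 0 has no real solutions. Square roots of negative numbers only exist in the complex numbers.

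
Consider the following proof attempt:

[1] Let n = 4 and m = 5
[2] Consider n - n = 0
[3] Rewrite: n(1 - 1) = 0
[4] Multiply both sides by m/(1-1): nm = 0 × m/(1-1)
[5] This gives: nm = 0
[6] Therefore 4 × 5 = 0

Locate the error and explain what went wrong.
Step 4: Multiply both sides by m/(1-1): nm = 0 × m/(1-1)

Step 4 multiplies both sides by m/(1-1). However, 1-1 = 0, so this is multiplication by m/0, which is undefined. We cannot multiply by an undefined expression.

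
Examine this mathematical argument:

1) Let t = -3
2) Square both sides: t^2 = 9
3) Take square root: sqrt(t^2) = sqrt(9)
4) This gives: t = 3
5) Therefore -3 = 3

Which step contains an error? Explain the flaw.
Step 4: This gives: t = 3

Step 4 incorrectly states that sqrt(t^2) = t. The correct identity is sqrt(t^2) = |t|. Since t = -3 < 0, we have sqrt(t^2) = |-3| = 3, not t = -3.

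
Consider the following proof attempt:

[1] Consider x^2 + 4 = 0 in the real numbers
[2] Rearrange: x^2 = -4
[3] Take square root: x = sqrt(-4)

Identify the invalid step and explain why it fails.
Step 3: Take square root: x = sqrt(-4)

Step 3 takes the square root of -4, which is negative. In the real number system, the square root of a negative number is undefined. The equation x^2 + 4 = 0 has no real solutions. Square roots of negative numbers only exist in the complex numbers.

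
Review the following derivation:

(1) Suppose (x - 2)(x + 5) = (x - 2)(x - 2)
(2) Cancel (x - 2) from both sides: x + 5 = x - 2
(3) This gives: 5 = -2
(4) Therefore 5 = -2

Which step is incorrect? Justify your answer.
Step 2: Cancel (x - 2) from both sides: x + 5 = x - 2

Step 2 cancels (x - 2) from both sides. This is only valid if (x - 2) ≠ 0, i.e., x ≠ 2. When x = 2, both sides equal zero regardless of the other factors. The correct approach requires considering x = 2 as a separate case.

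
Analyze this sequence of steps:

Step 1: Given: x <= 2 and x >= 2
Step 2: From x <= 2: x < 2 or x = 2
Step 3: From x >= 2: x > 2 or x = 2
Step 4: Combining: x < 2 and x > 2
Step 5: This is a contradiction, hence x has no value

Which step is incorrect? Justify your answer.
Step 4: Combining: x < 2 and x > 2

Step 4 incorrectly combines the conditions. From x <= 2 and x >= 2, the intersection is x = 2. The error treats the 'or' cases as 'and' requirements. The correct conclusion is that x = 2 is the unique solution, not that no solution exists.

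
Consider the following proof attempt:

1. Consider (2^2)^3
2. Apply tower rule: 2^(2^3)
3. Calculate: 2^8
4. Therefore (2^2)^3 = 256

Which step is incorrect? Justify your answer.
Step 2: Apply tower rule: 2^(2^3)

Step 2 incorrectly states that (a^b)^c = a^(b^c). The correct rule is (a^b)^c = a^(b×c). The actual value is (2^2)^3 = 2^6 = 64, not 2^8 = 256.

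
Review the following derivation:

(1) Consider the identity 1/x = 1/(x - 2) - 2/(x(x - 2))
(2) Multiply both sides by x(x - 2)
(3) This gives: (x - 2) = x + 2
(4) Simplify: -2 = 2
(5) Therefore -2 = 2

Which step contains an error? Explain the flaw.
Step 3: This gives: (x - 2) = x + 2

Step 3 makes a sign error when clearing denominators. Multiplying -2/(x(x - 2)) by x(x - 2) gives -2, not +2. The correct result is (x - 2) = x - 2, which is trivially true, not (x - 2) = x + 2. (Step 1 is a valid identity: 1/(x - 2) - 2/(x(x - 2)) = (x - 2)/(x(x - 2)) = 1/x.)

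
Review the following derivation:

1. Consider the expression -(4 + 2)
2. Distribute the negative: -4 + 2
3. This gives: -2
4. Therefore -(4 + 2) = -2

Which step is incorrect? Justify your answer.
Step 2: Distribute the negative: -4 + 2

Step 2 incorrectly distributes the negative sign. The correct distribution is -(4 + 2) = -4 - 2 = -6. The negative must be applied to both terms, not just the first. The error treats -(4 + 2) as -4 + 2, which equals -2 instead of -6.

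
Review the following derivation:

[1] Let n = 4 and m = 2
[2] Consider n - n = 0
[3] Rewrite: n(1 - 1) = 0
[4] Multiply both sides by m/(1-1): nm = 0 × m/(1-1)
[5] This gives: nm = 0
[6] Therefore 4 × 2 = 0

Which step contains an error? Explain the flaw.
Step 4: Multiply both sides by m/(1-1): nm = 0 × m/(1-1)

Step 4 multiplies both sides by m/(1-1). However, 1-1 = 0, so this is multiplication by m/0, which is undefined. We cannot multiply by an undefined expression.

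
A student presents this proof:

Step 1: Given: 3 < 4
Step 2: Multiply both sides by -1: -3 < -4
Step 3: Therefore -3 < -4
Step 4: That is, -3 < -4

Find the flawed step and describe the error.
Step 2: Multiply both sides by -1: -3 < -4

Step 2 multiplies both sides by -1 but fails to reverse the inequality sign. When multiplying (or dividing) an inequality by a negative number, the direction must be reversed. Since 3 < 4, we should get -3 > -4, i.e., -3 > -4.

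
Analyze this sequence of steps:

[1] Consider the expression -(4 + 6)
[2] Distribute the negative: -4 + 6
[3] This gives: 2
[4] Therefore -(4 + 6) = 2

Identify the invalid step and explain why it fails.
Step 2: Distribute the negative: -4 + 6

Step 2 incorrectly distributes the negative sign. The correct distribution is -(4 + 6) = -4 - 6 = -10. The negative must be applied to both terms, not just the first. The error treats -(4 + 6) as -4 + 6, which equals 2 instead of -10.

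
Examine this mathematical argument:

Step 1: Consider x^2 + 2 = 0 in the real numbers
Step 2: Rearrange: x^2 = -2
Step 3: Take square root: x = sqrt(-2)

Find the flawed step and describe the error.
Step 3: Take square root: x = sqrt(-2)

Step 3 takes the square root of -2, which is negative. In the real number system, the square root of a negative number is undefined. The equation x^2 + 2 = 0 has no real solutions. Square roots of negative numbers only exist in the complex numbers.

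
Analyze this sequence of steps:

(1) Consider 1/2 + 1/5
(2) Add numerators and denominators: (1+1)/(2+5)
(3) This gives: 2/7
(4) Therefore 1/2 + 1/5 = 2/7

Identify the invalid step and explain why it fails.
Step 2: Add numerators and denominators: (1+1)/(2+5)

Step 2 incorrectly adds fractions by separately adding numerators and denominators. This is wrong. The correct method requires a common denominator: 1/2 + 1/5 = (1×5 + 1×2)/(2×5) = 7/10 = 7/10. The method used gives 2/7, which is different.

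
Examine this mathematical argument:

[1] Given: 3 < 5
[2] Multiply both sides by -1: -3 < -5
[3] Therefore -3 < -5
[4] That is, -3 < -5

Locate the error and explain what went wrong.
Step 2: Multiply both sides by -1: -3 < -5

Step 2 multiplies both sides by -1 but fails to reverse the inequality sign. When multiplying (or dividing) an inequality by a negative number, the direction must be reversed. Since 3 < 5, we should get -3 > -5, i.e., -3 > -5.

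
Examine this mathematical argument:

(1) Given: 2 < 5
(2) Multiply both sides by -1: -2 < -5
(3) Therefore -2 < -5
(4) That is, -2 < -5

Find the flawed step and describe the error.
Step 2: Multiply both sides by -1: -2 < -5

Step 2 multiplies both sides by -1 but fails to reverse the inequality sign. When multiplying (or dividing) an inequality by a negative number, the direction must be reversed. Since 2 < 5, we should get -2 > -5, i.e., -2 > -5.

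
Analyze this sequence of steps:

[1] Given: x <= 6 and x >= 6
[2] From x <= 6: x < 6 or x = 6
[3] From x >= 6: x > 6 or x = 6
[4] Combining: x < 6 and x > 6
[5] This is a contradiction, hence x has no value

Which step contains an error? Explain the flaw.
Step 4: Combining: x < 6 and x > 6

Step 4 incorrectly combines the conditions. From x <= 6 and x >= 6, the intersection is x = 6. The error treats the 'or' cases as 'and' requirements. The correct conclusion is that x = 6 is the unique solution, not that no solution exists.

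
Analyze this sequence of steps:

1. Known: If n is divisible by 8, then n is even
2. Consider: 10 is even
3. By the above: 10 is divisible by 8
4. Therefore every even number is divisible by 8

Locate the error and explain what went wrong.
Step 3: By the above: 10 is divisible by 8

Step 3 commits the fallacy of affirming the consequent. The known fact 'divisible by 8 → even' does NOT imply 'even → divisible by 8'. That would be the converse, which is false. For example, 10 is even but 10 ÷ 8 = 1.25, which is not an integer.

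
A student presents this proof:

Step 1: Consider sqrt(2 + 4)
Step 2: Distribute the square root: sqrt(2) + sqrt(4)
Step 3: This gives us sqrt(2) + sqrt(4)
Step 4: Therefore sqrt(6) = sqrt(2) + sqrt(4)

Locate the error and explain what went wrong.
Step 2: Distribute the square root: sqrt(2) + sqrt(4)

Step 2 incorrectly 'distributes' the square root over addition. The square root function does not distribute: sqrt(a + b) ≠ sqrt(a) + sqrt(b). In fact, sqrt(2 + 4) = sqrt(6) ≈ 2.4495, while sqrt(2) + sqrt(4) ≈ 3.4142.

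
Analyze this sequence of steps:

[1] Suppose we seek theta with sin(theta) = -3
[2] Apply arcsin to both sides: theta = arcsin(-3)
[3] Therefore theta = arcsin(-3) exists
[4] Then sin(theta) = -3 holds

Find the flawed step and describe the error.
Step 2: Apply arcsin to both sides: theta = arcsin(-3)

Step 2 applies arcsin to -3. However, arcsin(x) is only defined for x in [-1, 1] because sin(theta) can only produce values in that range. Since |-3| > 1, arcsin(-3) is undefined. There is no angle whose sine equals -3.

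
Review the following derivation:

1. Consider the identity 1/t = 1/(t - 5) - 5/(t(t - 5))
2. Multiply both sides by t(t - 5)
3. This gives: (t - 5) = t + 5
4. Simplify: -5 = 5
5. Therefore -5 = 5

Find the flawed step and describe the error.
Step 3: This gives: (t - 5) = t + 5

Step 3 makes a sign error when clearing denominators. Multiplying -5/(t(t - 5)) by t(t - 5) gives -5, not +5. The correct result is (t - 5) = t - 5, which is trivially true, not (t - 5) = t + 5. (Step 1 is a valid identity: 1/(t - 5) - 5/(t(t - 5)) = (t - 5)/(t(t - 5)) = 1/t.)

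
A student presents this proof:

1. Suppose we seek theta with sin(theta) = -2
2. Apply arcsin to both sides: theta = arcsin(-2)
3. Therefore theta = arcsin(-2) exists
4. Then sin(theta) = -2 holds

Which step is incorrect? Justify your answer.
Step 2: Apply arcsin to both sides: theta = arcsin(-2)

Step 2 applies arcsin to -2. However, arcsin(x) is only defined for x in [-1, 1] because sin(theta) can only produce values in that range. Since |-2| > 1, arcsin(-2) is undefined. There is no angle whose sine equals -2.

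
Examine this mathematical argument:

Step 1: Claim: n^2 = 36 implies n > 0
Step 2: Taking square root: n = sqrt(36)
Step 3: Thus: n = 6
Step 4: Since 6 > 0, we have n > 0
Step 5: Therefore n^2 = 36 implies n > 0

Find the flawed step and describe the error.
Step 2: Taking square root: n = sqrt(36)

Step 2 takes the square root and assumes the positive root only. The equation n^2 = 36 actually has two solutions: n = 6 and n = -6. The proof silently assumes n > 0 without justification, then uses this assumption to conclude n > 0, which is circular. The counterexample n = -6 shows the claim is false.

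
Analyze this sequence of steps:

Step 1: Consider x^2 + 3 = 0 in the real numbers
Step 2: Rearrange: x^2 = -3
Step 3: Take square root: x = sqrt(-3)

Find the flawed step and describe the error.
Step 3: Take square root: x = sqrt(-3)

Step 3 takes the square root of -3, which is negative. In the real number system, the square root of a negative number is undefined. The equation x^2 + 3 = 0 has no real solutions. Square roots of negative numbers only exist in the complex numbers.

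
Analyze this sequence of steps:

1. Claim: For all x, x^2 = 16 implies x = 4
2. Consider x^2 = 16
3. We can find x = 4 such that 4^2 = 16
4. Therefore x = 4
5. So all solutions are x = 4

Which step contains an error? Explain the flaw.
Step 4: Therefore x = 4

Step 4 incorrectly concludes that x = 4 is the only solution. The proof shows that x = 4 is A solution (existence), but does not show it is the ONLY solution (uniqueness). In fact, x = -4 is also a solution since (-4)^2 = 16. Finding one solution doesn't prove there are no others.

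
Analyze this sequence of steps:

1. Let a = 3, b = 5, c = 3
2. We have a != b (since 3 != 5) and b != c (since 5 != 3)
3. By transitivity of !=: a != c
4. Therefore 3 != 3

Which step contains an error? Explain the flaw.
Step 3: By transitivity of !=: a != c

Step 3 incorrectly applies transitivity to the '!=' relation. Transitivity states: if a R b and b R c, then a R c. However, '!=' is not transitive. Counterexample: 3 != 5 and 5 != 3, but 3 = 3 (both equal 3). Transitivity holds for relations like <, <=, =, but not for !=.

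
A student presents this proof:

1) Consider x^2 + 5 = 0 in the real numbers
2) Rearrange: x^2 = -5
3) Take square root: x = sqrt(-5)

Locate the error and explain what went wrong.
Step 3: Take square root: x = sqrt(-5)

Step 3 takes the square root of -5, which is negative. In the real number system, the square root of a negative number is undefined. The equation x^2 + 5 = 0 has no real solutions. Square roots of negative numbers only exist in the complex numbers.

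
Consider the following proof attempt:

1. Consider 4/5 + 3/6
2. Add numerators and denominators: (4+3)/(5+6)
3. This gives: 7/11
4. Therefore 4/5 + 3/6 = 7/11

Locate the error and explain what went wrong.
Step 2: Add numerators and denominators: (4+3)/(5+6)

Step 2 incorrectly adds fractions by separately adding numerators and denominators. This is wrong. The correct method requires a common denominator: 4/5 + 3/6 = (4×6 + 3×5)/(5×6) = 39/30 = 13/10. The method used gives 7/11, which is different.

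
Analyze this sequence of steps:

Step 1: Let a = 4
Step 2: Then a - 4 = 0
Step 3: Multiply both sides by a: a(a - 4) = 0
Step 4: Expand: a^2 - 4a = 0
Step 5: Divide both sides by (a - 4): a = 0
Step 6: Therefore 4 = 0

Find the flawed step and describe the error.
Step 5: Divide both sides by (a - 4): a = 0

Step 5 divides both sides by (a - 4). However, since a = 4, we have (a - 4) = 0. Division by zero is undefined, making this step invalid.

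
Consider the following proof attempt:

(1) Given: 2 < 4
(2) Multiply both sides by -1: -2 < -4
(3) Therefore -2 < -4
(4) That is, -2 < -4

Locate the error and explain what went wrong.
Step 2: Multiply both sides by -1: -2 < -4

Step 2 multiplies both sides by -1 but fails to reverse the inequality sign. When multiplying (or dividing) an inequality by a negative number, the direction must be reversed. Since 2 < 4, we should get -2 > -4, i.e., -2 > -4.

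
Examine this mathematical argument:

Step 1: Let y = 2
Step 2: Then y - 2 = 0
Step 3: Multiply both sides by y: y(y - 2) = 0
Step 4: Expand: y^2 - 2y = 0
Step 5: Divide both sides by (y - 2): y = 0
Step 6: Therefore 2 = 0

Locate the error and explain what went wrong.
Step 5: Divide both sides by (y - 2): y = 0

Step 5 divides both sides by (y - 2). However, since y = 2, we have (y - 2) = 0. Division by zero is undefined, making this step invalid.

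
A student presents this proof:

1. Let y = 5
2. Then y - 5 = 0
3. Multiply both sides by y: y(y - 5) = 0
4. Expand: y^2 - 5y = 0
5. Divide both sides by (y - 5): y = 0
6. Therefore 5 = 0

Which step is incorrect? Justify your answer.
Step 5: Divide both sides by (y - 5): y = 0

Step 5 divides both sides by (y - 5). However, since y = 5, we have (y - 5) = 0. Division by zero is undefined, making this step invalid.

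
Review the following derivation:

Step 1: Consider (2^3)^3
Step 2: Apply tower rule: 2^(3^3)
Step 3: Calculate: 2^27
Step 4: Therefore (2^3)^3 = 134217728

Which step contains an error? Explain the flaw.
Step 2: Apply tower rule: 2^(3^3)

Step 2 incorrectly states that (a^b)^c = a^(b^c). The correct rule is (a^b)^c = a^(b×c). The actual value is (2^3)^3 = 2^9 = 512, not 2^27 = 134217728.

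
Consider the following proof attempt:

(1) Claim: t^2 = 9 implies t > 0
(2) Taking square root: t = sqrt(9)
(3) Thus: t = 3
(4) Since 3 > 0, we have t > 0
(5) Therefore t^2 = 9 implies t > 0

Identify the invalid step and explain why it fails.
Step 2: Taking square root: t = sqrt(9)

Step 2 takes the square root and assumes the positive root only. The equation t^2 = 9 actually has two solutions: t = 3 and t = -3. The proof silently assumes t > 0 without justification, then uses this assumption to conclude t > 0, which is circular. The counterexample t = -3 shows the claim is false.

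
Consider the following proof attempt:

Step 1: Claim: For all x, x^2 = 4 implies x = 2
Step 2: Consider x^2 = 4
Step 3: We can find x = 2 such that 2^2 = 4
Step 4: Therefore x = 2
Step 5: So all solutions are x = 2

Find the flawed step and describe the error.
Step 4: Therefore x = 2

Step 4 incorrectly concludes that x = 2 is the only solution. The proof shows that x = 2 is A solution (existence), but does not show it is the ONLY solution (uniqueness). In fact, x = -2 is also a solution since (-2)^2 = 4. Finding one solution doesn't prove there are no others.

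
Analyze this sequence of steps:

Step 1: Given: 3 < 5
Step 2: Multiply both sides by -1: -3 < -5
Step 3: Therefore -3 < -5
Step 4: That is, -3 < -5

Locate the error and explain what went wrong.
Step 2: Multiply both sides by -1: -3 < -5

Step 2 multiplies both sides by -1 but fails to reverse the inequality sign. When multiplying (or dividing) an inequality by a negative number, the direction must be reversed. Since 3 < 5, we should get -3 > -5, i.e., -3 > -5.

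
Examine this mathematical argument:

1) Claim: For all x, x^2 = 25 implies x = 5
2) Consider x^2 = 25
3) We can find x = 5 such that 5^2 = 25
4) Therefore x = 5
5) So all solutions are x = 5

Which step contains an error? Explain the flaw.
Step 4: Therefore x = 5

Step 4 incorrectly concludes that x = 5 is the only solution. The proof shows that x = 5 is A solution (existence), but does not show it is the ONLY solution (uniqueness). In fact, x = -5 is also a solution since (-5)^2 = 25. Finding one solution doesn't prove there are no others.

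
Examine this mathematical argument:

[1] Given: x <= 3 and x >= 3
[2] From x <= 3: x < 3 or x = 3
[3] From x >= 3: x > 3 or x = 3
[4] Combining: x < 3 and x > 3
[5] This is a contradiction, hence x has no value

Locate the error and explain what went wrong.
Step 4: Combining: x < 3 and x > 3

Step 4 incorrectly combines the conditions. From x <= 3 and x >= 3, the intersection is x = 3. The error treats the 'or' cases as 'and' requirements. The correct conclusion is that x = 3 is the unique solution, not that no solution exists.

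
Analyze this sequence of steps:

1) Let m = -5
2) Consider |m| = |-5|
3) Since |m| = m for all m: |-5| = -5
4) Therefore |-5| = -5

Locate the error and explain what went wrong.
Step 3: Since |m| = m for all m: |-5| = -5

Step 3 incorrectly states that |m| = m for all m. The correct definition is |m| = m when m >= 0, and |m| = -m when m < 0. Since -5 < 0, we have |-5| = -(-5) = 5, not -5.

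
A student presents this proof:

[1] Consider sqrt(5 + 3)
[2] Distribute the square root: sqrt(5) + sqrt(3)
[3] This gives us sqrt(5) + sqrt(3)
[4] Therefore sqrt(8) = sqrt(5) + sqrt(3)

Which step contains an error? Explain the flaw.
Step 2: Distribute the square root: sqrt(5) + sqrt(3)

Step 2 incorrectly 'distributes' the square root over addition. The square root function does not distribute: sqrt(a + b) ≠ sqrt(a) + sqrt(b). In fact, sqrt(5 + 3) = sqrt(8) ≈ 2.8284, while sqrt(5) + sqrt(3) ≈ 3.9681.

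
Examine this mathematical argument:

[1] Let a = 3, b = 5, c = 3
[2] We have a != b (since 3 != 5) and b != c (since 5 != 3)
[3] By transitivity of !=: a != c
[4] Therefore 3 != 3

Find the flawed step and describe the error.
Step 3: By transitivity of !=: a != c

Step 3 incorrectly applies transitivity to the '!=' relation. Transitivity states: if a R b and b R c, then a R c. However, '!=' is not transitive. Counterexample: 3 != 5 and 5 != 3, but 3 = 3 (both equal 3). Transitivity holds for relations like <, <=, =, but not for !=.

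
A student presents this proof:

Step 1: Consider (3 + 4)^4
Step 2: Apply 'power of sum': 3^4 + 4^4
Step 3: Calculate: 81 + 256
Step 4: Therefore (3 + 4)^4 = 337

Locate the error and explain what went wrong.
Step 2: Apply 'power of sum': 3^4 + 4^4

Step 2 incorrectly applies a non-existent rule '(a+b)^n = a^n + b^n'. This is false in general. The correct expansion uses the binomial theorem. The actual value is (3 + 4)^4 = 7^4 = 2401, not 337.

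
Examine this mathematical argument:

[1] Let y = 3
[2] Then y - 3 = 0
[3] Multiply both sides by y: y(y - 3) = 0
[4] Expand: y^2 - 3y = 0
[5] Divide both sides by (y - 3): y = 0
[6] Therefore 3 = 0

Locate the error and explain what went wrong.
Step 5: Divide both sides by (y - 3): y = 0

Step 5 divides both sides by (y - 3). However, since y = 3, we have (y - 3) = 0. Division by zero is undefined, making this step invalid.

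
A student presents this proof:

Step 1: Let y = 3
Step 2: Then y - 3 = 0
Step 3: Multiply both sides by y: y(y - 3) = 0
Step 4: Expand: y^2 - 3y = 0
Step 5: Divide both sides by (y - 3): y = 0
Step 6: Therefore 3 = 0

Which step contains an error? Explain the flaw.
Step 5: Divide both sides by (y - 3): y = 0

Step 5 divides both sides by (y - 3). However, since y = 3, we have (y - 3) = 0. Division by zero is undefined, making this step invalid.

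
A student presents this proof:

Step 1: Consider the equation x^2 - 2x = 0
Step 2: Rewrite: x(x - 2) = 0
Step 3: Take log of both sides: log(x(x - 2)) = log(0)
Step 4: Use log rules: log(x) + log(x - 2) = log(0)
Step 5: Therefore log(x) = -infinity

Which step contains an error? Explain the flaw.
Step 3: Take log of both sides: log(x(x - 2)) = log(0)

Step 3 takes the logarithm of both sides, resulting in log(0) on the right side. The logarithm is only defined for positive numbers; log(0) is undefined (approaches negative infinity). This operation is invalid.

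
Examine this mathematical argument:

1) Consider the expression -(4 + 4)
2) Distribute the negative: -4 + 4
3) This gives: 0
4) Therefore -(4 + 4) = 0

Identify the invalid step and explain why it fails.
Step 2: Distribute the negative: -4 + 4

Step 2 incorrectly distributes the negative sign. The correct distribution is -(4 + 4) = -4 - 4 = -8. The negative must be applied to both terms, not just the first. The error treats -(4 + 4) as -4 + 4, which equals 0 instead of -8.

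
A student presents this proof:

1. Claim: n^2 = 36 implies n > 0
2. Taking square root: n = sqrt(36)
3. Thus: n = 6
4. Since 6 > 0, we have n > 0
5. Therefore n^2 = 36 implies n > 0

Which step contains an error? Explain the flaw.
Step 2: Taking square root: n = sqrt(36)

Step 2 takes the square root and assumes the positive root only. The equation n^2 = 36 actually has two solutions: n = 6 and n = -6. The proof silently assumes n > 0 without justification, then uses this assumption to conclude n > 0, which is circular. The counterexample n = -6 shows the claim is false.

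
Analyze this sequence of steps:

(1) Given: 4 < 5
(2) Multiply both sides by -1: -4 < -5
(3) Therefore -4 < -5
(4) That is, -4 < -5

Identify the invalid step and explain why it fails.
Step 2: Multiply both sides by -1: -4 < -5

Step 2 multiplies both sides by -1 but fails to reverse the inequality sign. When multiplying (or dividing) an inequality by a negative number, the direction must be reversed. Since 4 < 5, we should get -4 > -5, i.e., -4 > -5.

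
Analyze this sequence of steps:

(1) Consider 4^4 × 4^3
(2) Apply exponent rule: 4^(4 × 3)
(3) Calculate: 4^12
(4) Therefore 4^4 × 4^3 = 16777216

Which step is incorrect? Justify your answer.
Step 2: Apply exponent rule: 4^(4 × 3)

Step 2 incorrectly states that a^b × a^c = a^(b×c). The correct rule is a^b × a^c = a^(b+c). The actual value is 4^4 × 4^3 = 4^7 = 16384, not 4^12 = 16777216.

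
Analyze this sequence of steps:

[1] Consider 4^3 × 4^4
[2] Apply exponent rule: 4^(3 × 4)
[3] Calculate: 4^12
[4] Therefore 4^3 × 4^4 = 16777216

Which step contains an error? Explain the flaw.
Step 2: Apply exponent rule: 4^(3 × 4)

Step 2 incorrectly states that a^b × a^c = a^(b×c). The correct rule is a^b × a^c = a^(b+c). The actual value is 4^3 × 4^4 = 4^7 = 16384, not 4^12 = 16777216.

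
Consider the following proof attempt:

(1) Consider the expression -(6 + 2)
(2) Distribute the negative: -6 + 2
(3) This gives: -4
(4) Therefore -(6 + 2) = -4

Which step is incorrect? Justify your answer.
Step 2: Distribute the negative: -6 + 2

Step 2 incorrectly distributes the negative sign. The correct distribution is -(6 + 2) = -6 - 2 = -8. The negative must be applied to both terms, not just the first. The error treats -(6 + 2) as -6 + 2, which equals -4 instead of -8.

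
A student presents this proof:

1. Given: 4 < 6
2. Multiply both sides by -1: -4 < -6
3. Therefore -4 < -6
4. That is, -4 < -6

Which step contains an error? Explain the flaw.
Step 2: Multiply both sides by -1: -4 < -6

Step 2 multiplies both sides by -1 but fails to reverse the inequality sign. When multiplying (or dividing) an inequality by a negative number, the direction must be reversed. Since 4 < 6, we should get -4 > -6, i.e., -4 > -6.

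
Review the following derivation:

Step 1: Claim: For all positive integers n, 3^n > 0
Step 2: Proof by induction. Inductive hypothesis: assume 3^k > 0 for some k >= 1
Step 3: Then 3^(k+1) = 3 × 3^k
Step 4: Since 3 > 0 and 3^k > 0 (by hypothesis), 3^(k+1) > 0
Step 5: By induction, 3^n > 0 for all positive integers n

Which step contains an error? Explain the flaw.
Step 5: By induction, 3^n > 0 for all positive integers n

Step 5 concludes the proof by induction, but no base case was ever established. A valid induction proof requires: (1) a base case proving 3^1 > 0, and (2) an inductive step showing IF 3^k > 0 THEN 3^(k+1) > 0. Steps 2-4 correctly establish the inductive step, but without the base case the conclusion in step 5 does not follow.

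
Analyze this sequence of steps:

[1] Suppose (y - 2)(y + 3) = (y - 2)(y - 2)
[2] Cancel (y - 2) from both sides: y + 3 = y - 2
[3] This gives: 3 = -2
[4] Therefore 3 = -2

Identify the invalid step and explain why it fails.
Step 2: Cancel (y - 2) from both sides: y + 3 = y - 2

Step 2 cancels (y - 2) from both sides. This is only valid if (y - 2) ≠ 0, i.e., y ≠ 2. When y = 2, both sides equal zero regardless of the other factors. The correct approach requires considering y = 2 as a separate case.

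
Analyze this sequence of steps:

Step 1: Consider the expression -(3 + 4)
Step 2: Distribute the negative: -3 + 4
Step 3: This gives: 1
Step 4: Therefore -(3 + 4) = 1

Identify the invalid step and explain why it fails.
Step 2: Distribute the negative: -3 + 4

Step 2 incorrectly distributes the negative sign. The correct distribution is -(3 + 4) = -3 - 4 = -7. The negative must be applied to both terms, not just the first. The error treats -(3 + 4) as -3 + 4, which equals 1 instead of -7.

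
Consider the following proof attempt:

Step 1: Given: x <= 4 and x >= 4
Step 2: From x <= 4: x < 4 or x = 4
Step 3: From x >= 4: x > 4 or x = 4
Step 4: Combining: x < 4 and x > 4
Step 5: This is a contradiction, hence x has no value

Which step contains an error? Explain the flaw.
Step 4: Combining: x < 4 and x > 4

Step 4 incorrectly combines the conditions. From x <= 4 and x >= 4, the intersection is x = 4. The error treats the 'or' cases as 'and' requirements. The correct conclusion is that x = 4 is the unique solution, not that no solution exists.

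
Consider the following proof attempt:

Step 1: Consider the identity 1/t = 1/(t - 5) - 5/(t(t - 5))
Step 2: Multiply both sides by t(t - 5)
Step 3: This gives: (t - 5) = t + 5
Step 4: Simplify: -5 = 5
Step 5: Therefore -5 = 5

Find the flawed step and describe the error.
Step 3: This gives: (t - 5) = t + 5

Step 3 makes a sign error when clearing denominators. Multiplying -5/(t(t - 5)) by t(t - 5) gives -5, not +5. The correct result is (t - 5) = t - 5, which is trivially true, not (t - 5) = t + 5. (Step 1 is a valid identity: 1/(t - 5) - 5/(t(t - 5)) = (t - 5)/(t(t - 5)) = 1/t.)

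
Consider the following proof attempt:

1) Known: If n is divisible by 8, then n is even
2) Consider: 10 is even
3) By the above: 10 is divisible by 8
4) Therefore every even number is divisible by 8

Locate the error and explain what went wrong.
Step 3: By the above: 10 is divisible by 8

Step 3 commits the fallacy of affirming the consequent. The known fact 'divisible by 8 → even' does NOT imply 'even → divisible by 8'. That would be the converse, which is false. For example, 10 is even but 10 ÷ 8 = 1.25, which is not an integer.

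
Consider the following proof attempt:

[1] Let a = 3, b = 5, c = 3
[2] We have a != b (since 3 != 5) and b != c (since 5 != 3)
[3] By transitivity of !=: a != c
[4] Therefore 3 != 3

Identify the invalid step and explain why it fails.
Step 3: By transitivity of !=: a != c

Step 3 incorrectly applies transitivity to the '!=' relation. Transitivity states: if a R b and b R c, then a R c. However, '!=' is not transitive. Counterexample: 3 != 5 and 5 != 3, but 3 = 3 (both equal 3). Transitivity holds for relations like <, <=, =, but not for !=.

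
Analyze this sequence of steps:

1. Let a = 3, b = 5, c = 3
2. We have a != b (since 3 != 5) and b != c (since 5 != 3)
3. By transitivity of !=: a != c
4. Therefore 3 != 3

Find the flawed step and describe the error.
Step 3: By transitivity of !=: a != c

Step 3 incorrectly applies transitivity to the '!=' relation. Transitivity states: if a R b and b R c, then a R c. However, '!=' is not transitive. Counterexample: 3 != 5 and 5 != 3, but 3 = 3 (both equal 3). Transitivity holds for relations like <, <=, =, but not for !=.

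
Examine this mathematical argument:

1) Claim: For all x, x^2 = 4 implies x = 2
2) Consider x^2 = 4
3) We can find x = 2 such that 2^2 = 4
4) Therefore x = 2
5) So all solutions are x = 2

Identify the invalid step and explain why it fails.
Step 4: Therefore x = 2

Step 4 incorrectly concludes that x = 2 is the only solution. The proof shows that x = 2 is A solution (existence), but does not show it is the ONLY solution (uniqueness). In fact, x = -2 is also a solution since (-2)^2 = 4. Finding one solution doesn't prove there are no others.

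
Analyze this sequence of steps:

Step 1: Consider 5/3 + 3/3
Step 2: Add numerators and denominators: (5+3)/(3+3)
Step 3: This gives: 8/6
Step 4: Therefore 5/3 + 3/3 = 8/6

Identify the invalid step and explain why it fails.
Step 2: Add numerators and denominators: (5+3)/(3+3)

Step 2 incorrectly adds fractions by separately adding numerators and denominators. This is wrong. The correct method requires a common denominator: 5/3 + 3/3 = (5×3 + 3×3)/(3×3) = 24/9 = 8/3. The method used gives 8/6, which is different.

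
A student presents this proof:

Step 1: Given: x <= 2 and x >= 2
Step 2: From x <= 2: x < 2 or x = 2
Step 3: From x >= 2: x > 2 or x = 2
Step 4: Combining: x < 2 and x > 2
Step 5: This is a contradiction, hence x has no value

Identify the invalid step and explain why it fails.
Step 4: Combining: x < 2 and x > 2

Step 4 incorrectly combines the conditions. From x <= 2 and x >= 2, the intersection is x = 2. The error treats the 'or' cases as 'and' requirements. The correct conclusion is that x = 2 is the unique solution, not that no solution exists.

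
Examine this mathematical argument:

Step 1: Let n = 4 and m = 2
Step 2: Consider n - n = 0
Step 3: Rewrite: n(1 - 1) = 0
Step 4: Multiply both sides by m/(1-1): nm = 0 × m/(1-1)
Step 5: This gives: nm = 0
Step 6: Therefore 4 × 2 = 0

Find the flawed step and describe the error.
Step 4: Multiply both sides by m/(1-1): nm = 0 × m/(1-1)

Step 4 multiplies both sides by m/(1-1). However, 1-1 = 0, so this is multiplication by m/0, which is undefined. We cannot multiply by an undefined expression.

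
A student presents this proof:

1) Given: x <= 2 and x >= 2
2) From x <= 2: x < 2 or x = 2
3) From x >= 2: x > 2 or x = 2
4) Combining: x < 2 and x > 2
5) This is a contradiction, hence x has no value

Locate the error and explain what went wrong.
Step 4: Combining: x < 2 and x > 2

Step 4 incorrectly combines the conditions. From x <= 2 and x >= 2, the intersection is x = 2. The error treats the 'or' cases as 'and' requirements. The correct conclusion is that x = 2 is the unique solution, not that no solution exists.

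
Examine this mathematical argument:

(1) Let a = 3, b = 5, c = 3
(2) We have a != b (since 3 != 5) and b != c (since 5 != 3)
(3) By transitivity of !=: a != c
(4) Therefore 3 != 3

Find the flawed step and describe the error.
Step 3: By transitivity of !=: a != c

Step 3 incorrectly applies transitivity to the '!=' relation. Transitivity states: if a R b and b R c, then a R c. However, '!=' is not transitive. Counterexample: 3 != 5 and 5 != 3, but 3 = 3 (both equal 3). Transitivity holds for relations like <, <=, =, but not for !=.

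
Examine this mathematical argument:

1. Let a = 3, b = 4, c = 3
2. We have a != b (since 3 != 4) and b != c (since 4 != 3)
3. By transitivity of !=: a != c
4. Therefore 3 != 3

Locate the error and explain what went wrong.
Step 3: By transitivity of !=: a != c

Step 3 incorrectly applies transitivity to the '!=' relation. Transitivity states: if a R b and b R c, then a R c. However, '!=' is not transitive. Counterexample: 3 != 4 and 4 != 3, but 3 = 3 (both equal 3). Transitivity holds for relations like <, <=, =, but not for !=.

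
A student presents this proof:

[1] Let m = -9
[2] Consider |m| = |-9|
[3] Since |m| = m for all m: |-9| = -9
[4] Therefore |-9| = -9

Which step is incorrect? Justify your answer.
Step 3: Since |m| = m for all m: |-9| = -9

Step 3 incorrectly states that |m| = m for all m. The correct definition is |m| = m when m >= 0, and |m| = -m when m < 0. Since -9 < 0, we have |-9| = -(-9) = 9, not -9.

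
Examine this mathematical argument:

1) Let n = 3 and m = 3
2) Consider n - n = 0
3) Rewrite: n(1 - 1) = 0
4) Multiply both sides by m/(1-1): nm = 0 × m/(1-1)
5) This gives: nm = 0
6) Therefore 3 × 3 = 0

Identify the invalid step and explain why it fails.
Step 4: Multiply both sides by m/(1-1): nm = 0 × m/(1-1)

Step 4 multiplies both sides by m/(1-1). However, 1-1 = 0, so this is multiplication by m/0, which is undefined. We cannot multiply by an undefined expression.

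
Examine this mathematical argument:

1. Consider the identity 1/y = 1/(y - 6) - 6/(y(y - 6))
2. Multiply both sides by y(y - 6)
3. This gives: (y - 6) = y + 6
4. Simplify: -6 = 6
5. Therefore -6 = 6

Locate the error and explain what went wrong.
Step 3: This gives: (y - 6) = y + 6

Step 3 makes a sign error when clearing denominators. Multiplying -6/(y(y - 6)) by y(y - 6) gives -6, not +6. The correct result is (y - 6) = y - 6, which is trivially true, not (y - 6) = y + 6. (Step 1 is a valid identity: 1/(y - 6) - 6/(y(y - 6)) = (y - 6)/(y(y - 6)) = 1/y.)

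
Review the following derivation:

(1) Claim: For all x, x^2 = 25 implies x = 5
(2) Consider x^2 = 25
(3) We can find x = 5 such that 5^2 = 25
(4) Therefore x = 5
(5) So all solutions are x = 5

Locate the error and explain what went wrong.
Step 4: Therefore x = 5

Step 4 incorrectly concludes that x = 5 is the only solution. The proof shows that x = 5 is A solution (existence), but does not show it is the ONLY solution (uniqueness). In fact, x = -5 is also a solution since (-5)^2 = 25. Finding one solution doesn't prove there are no others.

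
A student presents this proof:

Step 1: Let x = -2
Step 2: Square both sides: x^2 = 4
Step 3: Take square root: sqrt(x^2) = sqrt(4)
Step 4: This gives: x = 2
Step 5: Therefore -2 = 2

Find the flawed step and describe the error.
Step 4: This gives: x = 2

Step 4 incorrectly states that sqrt(x^2) = x. The correct identity is sqrt(x^2) = |x|. Since x = -2 < 0, we have sqrt(x^2) = |-2| = 2, not x = -2.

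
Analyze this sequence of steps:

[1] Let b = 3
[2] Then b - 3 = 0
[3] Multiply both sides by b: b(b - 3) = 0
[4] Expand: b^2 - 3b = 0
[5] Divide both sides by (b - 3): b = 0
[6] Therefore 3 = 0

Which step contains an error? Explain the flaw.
Step 5: Divide both sides by (b - 3): b = 0

Step 5 divides both sides by (b - 3). However, since b = 3, we have (b - 3) = 0. Division by zero is undefined, making this step invalid.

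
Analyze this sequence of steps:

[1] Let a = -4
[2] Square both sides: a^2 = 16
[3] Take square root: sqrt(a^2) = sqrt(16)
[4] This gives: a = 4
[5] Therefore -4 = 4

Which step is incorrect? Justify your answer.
Step 4: This gives: a = 4

Step 4 incorrectly states that sqrt(a^2) = a. The correct identity is sqrt(a^2) = |a|. Since a = -4 < 0, we have sqrt(a^2) = |-4| = 4, not a = -4.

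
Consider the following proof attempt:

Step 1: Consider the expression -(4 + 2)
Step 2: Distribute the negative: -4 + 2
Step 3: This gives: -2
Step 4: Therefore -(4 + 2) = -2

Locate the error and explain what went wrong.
Step 2: Distribute the negative: -4 + 2

Step 2 incorrectly distributes the negative sign. The correct distribution is -(4 + 2) = -4 - 2 = -6. The negative must be applied to both terms, not just the first. The error treats -(4 + 2) as -4 + 2, which equals -2 instead of -6.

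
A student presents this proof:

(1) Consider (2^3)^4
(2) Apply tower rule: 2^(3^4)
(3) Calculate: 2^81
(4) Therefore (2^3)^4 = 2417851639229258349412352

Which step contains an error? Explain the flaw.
Step 2: Apply tower rule: 2^(3^4)

Step 2 incorrectly states that (a^b)^c = a^(b^c). The correct rule is (a^b)^c = a^(b×c). The actual value is (2^3)^4 = 2^12 = 4096, not 2^81 = 2417851639229258349412352.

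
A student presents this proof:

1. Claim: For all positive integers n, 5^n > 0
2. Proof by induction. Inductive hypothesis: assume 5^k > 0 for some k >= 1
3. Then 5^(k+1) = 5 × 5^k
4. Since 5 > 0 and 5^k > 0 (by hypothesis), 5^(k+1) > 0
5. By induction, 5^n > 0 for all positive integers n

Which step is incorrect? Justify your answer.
Step 5: By induction, 5^n > 0 for all positive integers n

Step 5 concludes the proof by induction, but no base case was ever established. A valid induction proof requires: (1) a base case proving 5^1 > 0, and (2) an inductive step showing IF 5^k > 0 THEN 5^(k+1) > 0. Steps 2-4 correctly establish the inductive step, but without the base case the conclusion in step 5 does not follow.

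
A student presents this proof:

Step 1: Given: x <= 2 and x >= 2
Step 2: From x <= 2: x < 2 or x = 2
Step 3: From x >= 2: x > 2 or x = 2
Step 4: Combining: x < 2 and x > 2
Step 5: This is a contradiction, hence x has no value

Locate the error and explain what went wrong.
Step 4: Combining: x < 2 and x > 2

Step 4 incorrectly combines the conditions. From x <= 2 and x >= 2, the intersection is x = 2. The error treats the 'or' cases as 'and' requirements. The correct conclusion is that x = 2 is the unique solution, not that no solution exists.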